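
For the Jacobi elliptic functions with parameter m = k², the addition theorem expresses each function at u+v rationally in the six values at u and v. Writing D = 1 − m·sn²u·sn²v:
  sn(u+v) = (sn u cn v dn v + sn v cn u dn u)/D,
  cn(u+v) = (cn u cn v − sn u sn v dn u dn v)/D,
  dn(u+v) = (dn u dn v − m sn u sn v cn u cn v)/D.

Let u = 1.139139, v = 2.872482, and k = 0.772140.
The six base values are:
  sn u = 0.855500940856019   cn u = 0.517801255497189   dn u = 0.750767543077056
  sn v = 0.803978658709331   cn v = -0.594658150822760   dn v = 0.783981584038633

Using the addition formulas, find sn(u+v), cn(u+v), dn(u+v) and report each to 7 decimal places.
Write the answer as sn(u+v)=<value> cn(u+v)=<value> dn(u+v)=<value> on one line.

m = k² = 0.5962001796
D = 1 − m·sn²u·sn²v = 0.7179525828762815
sn(u+v) = (sn u·cn v·dn v + sn v·cn u·dn u)/D = -0.08629002930283675/0.7179525828762815 = -0.1201890366591332
cn(u+v) = (cn u·cn v − sn u·sn v·dn u·dn v)/D = -0.7127481617665804/0.7179525828762815 = -0.992751023906271
dn(u+v) = (dn u·dn v − m·sn u·sn v·cn u·cn v)/D = 0.7148542670432723/0.7179525828762815 = 0.9956845118926982

sn(u+v)=-0.1201890 cn(u+v)=-0.9927510 dn(u+v)=0.9956845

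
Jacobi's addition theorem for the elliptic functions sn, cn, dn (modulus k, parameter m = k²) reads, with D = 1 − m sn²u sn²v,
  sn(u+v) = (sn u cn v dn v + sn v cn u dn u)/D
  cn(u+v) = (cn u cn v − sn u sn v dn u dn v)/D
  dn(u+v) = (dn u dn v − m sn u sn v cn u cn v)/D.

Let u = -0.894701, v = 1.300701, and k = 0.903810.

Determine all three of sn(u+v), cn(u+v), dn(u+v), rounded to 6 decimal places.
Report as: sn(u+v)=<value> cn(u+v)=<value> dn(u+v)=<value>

sn u = -0.7262159870865477, cn u = 0.6874666101709313, dn u = 0.7544467387114158
sn v = 0.8851221887295845, cn v = 0.4653586907091666, dn v = 0.600023618746042
m = k² = 0.8168725161
D = 1 − m·sn²u·sn²v = 0.6624855654970758
sn(u+v) = (sn u·cn v·dn v + sn v·cn u·dn u)/D = 0.2562962331868222/0.6624855654970758 = 0.3868706678831835
cn(u+v) = (cn u·cn v − sn u·sn v·dn u·dn v)/D = 0.610900454531036/0.6624855654970758 = 0.9221339850214933
dn(u+v) = (dn u·dn v − m·sn u·sn v·cn u·cn v)/D = 0.6206678656105997/0.6624855654970758 = 0.9368775682605259

sn(u+v)=0.386871 cn(u+v)=0.922134 dn(u+v)=0.936878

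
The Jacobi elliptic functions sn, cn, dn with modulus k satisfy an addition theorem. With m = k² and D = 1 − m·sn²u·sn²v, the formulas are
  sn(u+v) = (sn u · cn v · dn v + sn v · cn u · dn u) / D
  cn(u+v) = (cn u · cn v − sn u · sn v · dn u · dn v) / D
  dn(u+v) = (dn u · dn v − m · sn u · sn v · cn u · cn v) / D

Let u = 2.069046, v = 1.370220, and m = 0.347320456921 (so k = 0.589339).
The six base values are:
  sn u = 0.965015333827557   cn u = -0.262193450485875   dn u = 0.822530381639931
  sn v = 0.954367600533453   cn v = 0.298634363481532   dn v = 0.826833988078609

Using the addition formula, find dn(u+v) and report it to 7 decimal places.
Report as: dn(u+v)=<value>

m = k² = 0.347320456921
D = 1 − m·sn²u·sn²v = 0.7054017473711252
dn(u+v) = (dn u·dn v − m·sn u·sn v·cn u·cn v)/D = 0.7051422780650344/0.7054017473711252 = 0.9996321680417468

dn(u+v)=0.9996322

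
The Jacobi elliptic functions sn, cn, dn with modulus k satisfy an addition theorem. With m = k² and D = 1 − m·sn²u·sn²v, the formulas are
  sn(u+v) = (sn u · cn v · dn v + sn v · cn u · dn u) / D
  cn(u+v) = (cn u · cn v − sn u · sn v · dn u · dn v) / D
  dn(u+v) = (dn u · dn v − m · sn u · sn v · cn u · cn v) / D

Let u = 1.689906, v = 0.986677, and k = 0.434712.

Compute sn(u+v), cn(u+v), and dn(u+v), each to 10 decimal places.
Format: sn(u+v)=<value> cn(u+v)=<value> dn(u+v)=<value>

sn u = 0.999480314202081, cn u = -0.03223509768108951, dn u = 0.9006785446376008
sn v = 0.8202577359943619, cn v = 0.5719940965966376, dn v = 0.9342663651974705
m = k² = 0.188974522944
D = 1 − m·sn²u·sn²v = 0.8729857591143669
sn(u+v) = (sn u·cn v·dn v + sn v·cn u·dn u)/D = 0.5103022072522996/0.8729857591143669 = 0.584548146317982
cn(u+v) = (cn u·cn v − sn u·sn v·dn u·dn v)/D = -0.7083048728407271/0.8729857591143669 = -0.8113590232666492
dn(u+v) = (dn u·dn v − m·sn u·sn v·cn u·cn v)/D = 0.8443302631548252/0.8729857591143669 = 0.967175299642216

sn(u+v)=0.5845481463 cn(u+v)=-0.8113590233 dn(u+v)=0.9671752996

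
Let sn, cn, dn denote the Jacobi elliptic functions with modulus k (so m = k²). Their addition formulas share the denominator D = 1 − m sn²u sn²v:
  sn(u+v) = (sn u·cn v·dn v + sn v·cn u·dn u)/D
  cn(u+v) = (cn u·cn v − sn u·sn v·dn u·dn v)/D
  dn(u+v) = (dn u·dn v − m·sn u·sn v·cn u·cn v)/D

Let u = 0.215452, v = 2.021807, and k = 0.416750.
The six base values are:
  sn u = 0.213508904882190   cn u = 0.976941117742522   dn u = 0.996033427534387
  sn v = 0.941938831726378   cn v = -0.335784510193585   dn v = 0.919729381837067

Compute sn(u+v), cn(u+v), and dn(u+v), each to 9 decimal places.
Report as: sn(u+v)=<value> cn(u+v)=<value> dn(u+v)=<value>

m = k² = 0.1736805625
D = 1 − m·sn²u·sn²v = 0.9929752866786458
sn(u+v) = (sn u·cn v·dn v + sn v·cn u·dn u)/D = 0.8506305176755137/0.9929752866786458 = 0.8566482258795643
cn(u+v) = (cn u·cn v − sn u·sn v·dn u·dn v)/D = -0.5122769195987912/0.9929752866786458 = -0.5159009760578041
dn(u+v) = (dn u·dn v − m·sn u·sn v·cn u·cn v)/D = 0.927539476125629/0.9929752866786458 = 0.9341012697587974

sn(u+v)=0.856648226 cn(u+v)=-0.515900976 dn(u+v)=0.934101270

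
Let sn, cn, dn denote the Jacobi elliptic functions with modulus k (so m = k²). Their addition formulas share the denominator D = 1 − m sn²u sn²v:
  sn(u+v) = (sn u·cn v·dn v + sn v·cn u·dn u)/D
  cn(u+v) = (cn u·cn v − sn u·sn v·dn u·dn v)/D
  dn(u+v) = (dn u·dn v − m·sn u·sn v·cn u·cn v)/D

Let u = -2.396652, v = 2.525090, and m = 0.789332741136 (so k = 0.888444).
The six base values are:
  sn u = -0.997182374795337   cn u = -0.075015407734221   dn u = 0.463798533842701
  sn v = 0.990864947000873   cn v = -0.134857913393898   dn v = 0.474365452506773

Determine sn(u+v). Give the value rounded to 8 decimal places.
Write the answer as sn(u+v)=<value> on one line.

sn(u+v)=0.12780981

m = k² = 0.789332741136
D = 1 − m·sn²u·sn²v = 0.2293836217861032
sn(u+v) = (sn u·cn v·dn v + sn v·cn u·dn u)/D = 0.02931747714563996/0.2293836217861032 = 0.1278098101222679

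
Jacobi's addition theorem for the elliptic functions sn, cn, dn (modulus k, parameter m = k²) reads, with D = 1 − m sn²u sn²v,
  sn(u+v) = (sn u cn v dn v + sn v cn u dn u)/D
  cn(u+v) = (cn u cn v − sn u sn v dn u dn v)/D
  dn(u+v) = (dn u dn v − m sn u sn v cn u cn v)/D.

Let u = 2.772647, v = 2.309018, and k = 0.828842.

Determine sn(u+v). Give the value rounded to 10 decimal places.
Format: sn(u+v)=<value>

sn(u+v)=-0.7727894366

sn u = 0.9115594576174574, cn u = -0.4111682809120458, dn u = 0.6551039430028073
sn v = 0.989899698891558, cn v = -0.1417694823803865, dn v = 0.5716889424025237
m = k² = 0.686979060964
D = 1 − m·sn²u·sn²v = 0.4406342294080805
sn(u+v) = (sn u·cn v·dn v + sn v·cn u·dn u)/D = -0.3405174778889919/0.4406342294080805 = -0.7727894365955659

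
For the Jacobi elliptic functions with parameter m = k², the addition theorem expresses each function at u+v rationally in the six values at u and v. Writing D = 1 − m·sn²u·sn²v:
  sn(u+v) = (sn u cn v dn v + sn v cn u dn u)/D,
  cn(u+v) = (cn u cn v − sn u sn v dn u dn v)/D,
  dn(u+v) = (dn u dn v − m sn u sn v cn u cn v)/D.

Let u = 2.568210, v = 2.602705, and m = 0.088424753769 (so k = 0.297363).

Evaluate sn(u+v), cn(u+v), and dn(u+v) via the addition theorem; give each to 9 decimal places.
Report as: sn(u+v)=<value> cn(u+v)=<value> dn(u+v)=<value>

sn(u+v)=-0.944858150 cn(u+v)=0.327479886 dn(u+v)=0.959717765

sn u = 0.5994831196197317, cn u = -0.8003873995078848, dn u = 0.9839826782233291
sn v = 0.5719553431883476, cn v = -0.8202847587260777, dn v = 0.9854305417311812
m = k² = 0.088424753769
D = 1 − m·sn²u·sn²v = 0.9896043411392062
sn(u+v) = (sn u·cn v·dn v + sn v·cn u·dn u)/D = -0.9350357272012154/0.9896043411392062 = -0.9448581502025619
cn(u+v) = (cn u·cn v − sn u·sn v·dn u·dn v)/D = 0.3240755172160599/0.9896043411392062 = 0.3274798863988337
dn(u+v) = (dn u·dn v − m·sn u·sn v·cn u·cn v)/D = 0.9497408666994464/0.9896043411392062 = 0.9597177651889946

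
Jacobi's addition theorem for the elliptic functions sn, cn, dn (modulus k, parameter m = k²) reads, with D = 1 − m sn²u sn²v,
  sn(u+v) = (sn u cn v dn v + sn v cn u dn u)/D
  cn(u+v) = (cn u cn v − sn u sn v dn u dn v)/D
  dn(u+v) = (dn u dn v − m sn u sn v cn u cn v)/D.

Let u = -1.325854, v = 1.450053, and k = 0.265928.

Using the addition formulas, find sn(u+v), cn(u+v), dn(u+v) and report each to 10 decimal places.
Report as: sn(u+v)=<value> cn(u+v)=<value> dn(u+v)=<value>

sn(u+v)=0.1238576069 cn(u+v)=0.9923000016 dn(u+v)=0.9994574230

sn u = -0.9652902459893347, cn u = 0.2611795187181601, dn u = 0.9664917425856415
sn v = 0.9896032569312723, cn v = 0.1438241769349585, dn v = 0.9647513266736895
m = k² = 0.070717701184
D = 1 − m·sn²u·sn²v = 0.9354693258625155
sn(u+v) = (sn u·cn v·dn v + sn v·cn u·dn u)/D = 0.1158649920235498/0.9354693258625155 = 0.1238576068934389
cn(u+v) = (cn u·cn v − sn u·sn v·dn u·dn v)/D = 0.9282662135686357/0.9354693258625155 = 0.9923000016197875
dn(u+v) = (dn u·dn v − m·sn u·sn v·cn u·cn v)/D = 0.9349617617650583/0.9354693258625155 = 0.9994574230459249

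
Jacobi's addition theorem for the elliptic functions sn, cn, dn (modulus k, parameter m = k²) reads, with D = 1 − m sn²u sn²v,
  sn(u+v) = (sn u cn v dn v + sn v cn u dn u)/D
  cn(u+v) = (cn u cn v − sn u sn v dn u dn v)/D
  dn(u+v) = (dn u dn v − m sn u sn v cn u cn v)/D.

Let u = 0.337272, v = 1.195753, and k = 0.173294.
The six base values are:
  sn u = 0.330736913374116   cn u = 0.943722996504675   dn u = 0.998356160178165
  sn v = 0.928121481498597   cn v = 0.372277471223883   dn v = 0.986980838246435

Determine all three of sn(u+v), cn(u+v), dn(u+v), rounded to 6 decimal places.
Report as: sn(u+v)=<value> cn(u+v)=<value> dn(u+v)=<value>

sn(u+v)=0.998799 cn(u+v)=0.048996 dn(u+v)=0.984907

m = k² = 0.030030810436
D = 1 − m·sn²u·sn²v = 0.9971702892819828
sn(u+v) = (sn u·cn v·dn v + sn v·cn u·dn u)/D = 0.9959726691801631/0.9971702892819828 = 0.9987989813628703
cn(u+v) = (cn u·cn v − sn u·sn v·dn u·dn v)/D = 0.0488572212969044/0.9971702892819828 = 0.04899586542242877
dn(u+v) = (dn u·dn v − m·sn u·sn v·cn u·cn v)/D = 0.9821197362470667/0.9971702892819828 = 0.9849067373981295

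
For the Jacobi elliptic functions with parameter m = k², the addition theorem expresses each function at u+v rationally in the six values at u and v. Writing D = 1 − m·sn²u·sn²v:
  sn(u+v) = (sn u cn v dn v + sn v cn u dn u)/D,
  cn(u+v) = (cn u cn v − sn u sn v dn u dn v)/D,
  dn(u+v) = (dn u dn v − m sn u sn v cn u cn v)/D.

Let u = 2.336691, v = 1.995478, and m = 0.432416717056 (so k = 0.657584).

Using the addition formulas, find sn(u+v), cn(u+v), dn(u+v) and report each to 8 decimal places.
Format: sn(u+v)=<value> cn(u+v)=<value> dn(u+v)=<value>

sn(u+v)=-0.64855032 cn(u+v)=-0.76117178 dn(u+v)=0.90449873

sn u = 0.9163438842898806, cn u = -0.4003921649140176, dn u = 0.7980637111831947
sn v = 0.9891936498998986, cn v = -0.1466148798646194, dn v = 0.7595251670594999
m = k² = 0.432416717056
D = 1 − m·sn²u·sn²v = 0.6447107344983399
sn(u+v) = (sn u·cn v·dn v + sn v·cn u·dn u)/D = -0.4181273518513395/0.6447107344983399 = -0.648550317960335
cn(u+v) = (cn u·cn v − sn u·sn v·dn u·dn v)/D = -0.490735620075795/0.6447107344983399 = -0.761171784207447
dn(u+v) = (dn u·dn v − m·sn u·sn v·cn u·cn v)/D = 0.5831400414576877/0.6447107344983399 = 0.9044987313751472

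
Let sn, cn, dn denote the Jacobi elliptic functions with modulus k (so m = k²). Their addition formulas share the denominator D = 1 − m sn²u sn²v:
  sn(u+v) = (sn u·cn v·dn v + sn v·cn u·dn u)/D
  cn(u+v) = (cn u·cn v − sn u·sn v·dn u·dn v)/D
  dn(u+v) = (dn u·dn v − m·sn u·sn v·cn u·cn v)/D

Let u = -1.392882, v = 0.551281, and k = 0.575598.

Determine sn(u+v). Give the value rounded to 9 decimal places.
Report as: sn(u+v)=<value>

sn u = -0.9611646125094264, cn u = 0.2759757012122701, dn u = 0.833018968684709
sn v = 0.5163719714867394, cn v = 0.8563644008615129, dn v = 0.9548081912270331
m = k² = 0.331313057604
D = 1 − m·sn²u·sn²v = 0.9183869854077709
sn(u+v) = (sn u·cn v·dn v + sn v·cn u·dn u)/D = -0.6671991577127695/0.9183869854077709 = -0.7264902141623097

sn(u+v)=-0.726490214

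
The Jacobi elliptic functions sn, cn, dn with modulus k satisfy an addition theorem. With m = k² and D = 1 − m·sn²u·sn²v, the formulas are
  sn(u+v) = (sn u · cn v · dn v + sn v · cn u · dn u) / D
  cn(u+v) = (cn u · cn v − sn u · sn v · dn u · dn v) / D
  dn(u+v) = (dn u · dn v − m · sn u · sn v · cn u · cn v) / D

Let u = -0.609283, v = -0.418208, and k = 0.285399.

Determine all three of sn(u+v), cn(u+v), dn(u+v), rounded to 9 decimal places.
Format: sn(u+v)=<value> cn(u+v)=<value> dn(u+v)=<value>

sn(u+v)=-0.849792189 cn(u+v)=0.527117858 dn(u+v)=0.970143946

sn u = -0.5699422602937384, cn u = 0.8216847448573355, dn u = 0.9866820232336341
sn v = -0.4052477248875543, cn v = 0.9142069139278378, dn v = 0.9932891774365705
m = k² = 0.081452589201
D = 1 − m·sn²u·sn²v = 0.9956548198626498
sn(u+v) = (sn u·cn v·dn v + sn v·cn u·dn u)/D = -0.8460996886205255/0.9956548198626498 = -0.8497921887600009
cn(u+v) = (cn u·cn v − sn u·sn v·dn u·dn v)/D = 0.524827435670026/0.9956548198626498 = 0.5271178577154136
dn(u+v) = (dn u·dn v − m·sn u·sn v·cn u·cn v)/D = 0.9659284959608639/0.9956548198626498 = 0.9701439461661155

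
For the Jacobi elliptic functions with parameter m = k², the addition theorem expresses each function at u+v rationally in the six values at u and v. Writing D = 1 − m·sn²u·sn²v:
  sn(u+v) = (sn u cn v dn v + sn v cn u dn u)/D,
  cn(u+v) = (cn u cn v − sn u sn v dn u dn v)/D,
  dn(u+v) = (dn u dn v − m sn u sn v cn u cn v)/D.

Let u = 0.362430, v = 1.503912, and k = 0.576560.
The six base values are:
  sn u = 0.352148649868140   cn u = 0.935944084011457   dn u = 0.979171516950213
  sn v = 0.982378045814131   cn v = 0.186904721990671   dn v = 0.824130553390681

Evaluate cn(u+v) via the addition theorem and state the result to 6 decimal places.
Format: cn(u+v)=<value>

cn(u+v)=-0.108550

m = k² = 0.3324214336
D = 1 − m·sn²u·sn²v = 0.9602169230328445
cn(u+v) = (cn u·cn v − sn u·sn v·dn u·dn v)/D = -0.1042316636618792/0.9602169230328445 = -0.1085501215003205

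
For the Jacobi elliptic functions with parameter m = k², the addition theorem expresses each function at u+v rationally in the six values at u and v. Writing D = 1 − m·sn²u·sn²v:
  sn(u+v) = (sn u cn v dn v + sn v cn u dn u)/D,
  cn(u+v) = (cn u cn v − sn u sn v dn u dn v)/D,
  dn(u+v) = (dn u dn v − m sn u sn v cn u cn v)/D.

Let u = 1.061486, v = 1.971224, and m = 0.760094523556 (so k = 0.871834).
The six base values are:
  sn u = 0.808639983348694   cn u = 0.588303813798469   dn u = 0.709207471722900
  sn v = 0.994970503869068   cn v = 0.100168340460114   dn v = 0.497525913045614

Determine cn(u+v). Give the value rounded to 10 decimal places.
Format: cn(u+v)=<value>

m = k² = 0.760094523556
D = 1 − m·sn²u·sn²v = 0.5079622335284798
cn(u+v) = (cn u·cn v − sn u·sn v·dn u·dn v)/D = -0.2249634140163767/0.5079622335284798 = -0.442874290975736

cn(u+v)=-0.4428742910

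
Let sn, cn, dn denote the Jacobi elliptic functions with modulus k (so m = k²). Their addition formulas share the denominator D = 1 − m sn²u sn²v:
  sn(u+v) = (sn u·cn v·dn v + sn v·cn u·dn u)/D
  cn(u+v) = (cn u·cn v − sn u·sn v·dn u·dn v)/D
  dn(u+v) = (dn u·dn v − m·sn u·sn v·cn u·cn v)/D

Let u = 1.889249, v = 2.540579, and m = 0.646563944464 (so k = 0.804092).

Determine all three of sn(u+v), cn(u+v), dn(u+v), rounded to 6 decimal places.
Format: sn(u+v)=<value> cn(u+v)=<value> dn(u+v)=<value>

sn(u+v)=-0.403488 cn(u+v)=-0.914985 dn(u+v)=0.945906

sn u = 0.99769449240463, cn u = 0.06786530649358171, dn u = 0.5970041331365903
sn v = 0.9462969707125598, cn v = -0.3232986904090901, dn v = 0.6488576423869186
m = k² = 0.646563944464
D = 1 − m·sn²u·sn²v = 0.4236828654859045
sn(u+v) = (sn u·cn v·dn v + sn v·cn u·dn u)/D = -0.1709511449888301/0.4236828654859045 = -0.4034884554341683
cn(u+v) = (cn u·cn v − sn u·sn v·dn u·dn v)/D = -0.3876633546433749/0.4236828654859045 = -0.9149847355728669
dn(u+v) = (dn u·dn v − m·sn u·sn v·cn u·cn v)/D = 0.4007640150025871/0.4236828654859045 = 0.9459056470054961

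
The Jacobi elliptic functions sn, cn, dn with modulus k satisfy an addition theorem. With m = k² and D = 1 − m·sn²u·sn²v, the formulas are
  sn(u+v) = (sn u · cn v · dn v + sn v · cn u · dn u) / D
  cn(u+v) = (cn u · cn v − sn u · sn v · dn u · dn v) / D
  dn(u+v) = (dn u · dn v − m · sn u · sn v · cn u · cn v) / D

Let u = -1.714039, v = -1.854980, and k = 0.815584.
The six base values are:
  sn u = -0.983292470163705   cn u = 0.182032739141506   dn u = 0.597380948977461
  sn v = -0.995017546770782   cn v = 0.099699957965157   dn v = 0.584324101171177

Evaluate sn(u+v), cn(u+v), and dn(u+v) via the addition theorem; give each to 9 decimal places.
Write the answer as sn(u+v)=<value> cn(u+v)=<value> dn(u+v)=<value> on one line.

m = k² = 0.665177261056
D = 1 − m·sn²u·sn²v = 0.3632568225507291
sn(u+v) = (sn u·cn v·dn v + sn v·cn u·dn u)/D = -0.1654848403710583/0.3632568225507291 = -0.4555587950394192
cn(u+v) = (cn u·cn v − sn u·sn v·dn u·dn v)/D = -0.3233732931721747/0.3632568225507291 = -0.8902056977251002
dn(u+v) = (dn u·dn v − m·sn u·sn v·cn u·cn v)/D = 0.3372528506229964/0.3632568225507291 = 0.9284143605476227

sn(u+v)=-0.455558795 cn(u+v)=-0.890205698 dn(u+v)=0.928414361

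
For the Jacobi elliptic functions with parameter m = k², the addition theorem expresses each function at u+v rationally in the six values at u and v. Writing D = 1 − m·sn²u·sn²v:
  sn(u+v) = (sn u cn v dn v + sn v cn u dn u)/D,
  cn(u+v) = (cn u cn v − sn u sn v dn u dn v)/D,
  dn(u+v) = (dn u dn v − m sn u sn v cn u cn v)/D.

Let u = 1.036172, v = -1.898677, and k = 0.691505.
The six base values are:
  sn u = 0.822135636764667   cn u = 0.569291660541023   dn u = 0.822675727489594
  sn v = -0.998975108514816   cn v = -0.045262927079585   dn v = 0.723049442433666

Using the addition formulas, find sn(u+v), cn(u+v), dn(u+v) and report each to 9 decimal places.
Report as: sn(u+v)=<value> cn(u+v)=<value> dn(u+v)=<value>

sn(u+v)=-0.730331762 cn(u+v)=0.683092613 dn(u+v)=0.863102922

m = k² = 0.478179165025
D = 1 − m·sn²u·sn²v = 0.6774575124877279
sn(u+v) = (sn u·cn v·dn v + sn v·cn u·dn u)/D = -0.4947687385517787/0.6774575124877279 = -0.7303317616700596
cn(u+v) = (cn u·cn v − sn u·sn v·dn u·dn v)/D = 0.4627662223822539/0.6774575124877279 = 0.6830926129712627
dn(u+v) = (dn u·dn v − m·sn u·sn v·cn u·cn v)/D = 0.5847155584590257/0.6774575124877279 = 0.8631029218524132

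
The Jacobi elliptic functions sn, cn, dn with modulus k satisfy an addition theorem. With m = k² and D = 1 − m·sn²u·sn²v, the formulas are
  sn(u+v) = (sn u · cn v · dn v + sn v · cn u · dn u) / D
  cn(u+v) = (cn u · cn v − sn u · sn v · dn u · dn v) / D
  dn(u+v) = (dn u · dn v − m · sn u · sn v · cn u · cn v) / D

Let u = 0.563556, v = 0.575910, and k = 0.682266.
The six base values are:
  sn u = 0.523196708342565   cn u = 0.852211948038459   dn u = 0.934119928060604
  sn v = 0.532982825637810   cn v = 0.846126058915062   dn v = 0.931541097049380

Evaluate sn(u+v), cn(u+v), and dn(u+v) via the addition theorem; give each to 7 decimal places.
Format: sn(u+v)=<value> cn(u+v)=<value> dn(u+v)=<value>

sn(u+v)=0.8680968 cn(u+v)=0.4963949 dn(u+v)=0.8057374

m = k² = 0.465486894756
D = 1 − m·sn²u·sn²v = 0.9638037237340365
sn(u+v) = (sn u·cn v·dn v + sn v·cn u·dn u)/D = 0.8366749311004435/0.9638037237340365 = 0.8680968028001991
cn(u+v) = (cn u·cn v − sn u·sn v·dn u·dn v)/D = 0.4784272959935115/0.9638037237340365 = 0.4963949445432258
dn(u+v) = (dn u·dn v − m·sn u·sn v·cn u·cn v)/D = 0.7765727153053536/0.9638037237340365 = 0.8057374091653233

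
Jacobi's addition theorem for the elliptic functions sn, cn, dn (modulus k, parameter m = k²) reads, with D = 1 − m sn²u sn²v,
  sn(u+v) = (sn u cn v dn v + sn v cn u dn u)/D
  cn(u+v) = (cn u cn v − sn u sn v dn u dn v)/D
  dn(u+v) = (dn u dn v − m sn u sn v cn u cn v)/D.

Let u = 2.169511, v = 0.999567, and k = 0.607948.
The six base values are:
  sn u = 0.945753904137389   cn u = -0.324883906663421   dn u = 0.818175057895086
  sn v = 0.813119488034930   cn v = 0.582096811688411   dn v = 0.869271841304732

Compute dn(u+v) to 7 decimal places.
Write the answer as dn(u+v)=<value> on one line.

m = k² = 0.369600770704
D = 1 − m·sn²u·sn²v = 0.7814263052841012
dn(u+v) = (dn u·dn v − m·sn u·sn v·cn u·cn v)/D = 0.764967817782212/0.7814263052841012 = 0.9789378891002327

dn(u+v)=0.9789379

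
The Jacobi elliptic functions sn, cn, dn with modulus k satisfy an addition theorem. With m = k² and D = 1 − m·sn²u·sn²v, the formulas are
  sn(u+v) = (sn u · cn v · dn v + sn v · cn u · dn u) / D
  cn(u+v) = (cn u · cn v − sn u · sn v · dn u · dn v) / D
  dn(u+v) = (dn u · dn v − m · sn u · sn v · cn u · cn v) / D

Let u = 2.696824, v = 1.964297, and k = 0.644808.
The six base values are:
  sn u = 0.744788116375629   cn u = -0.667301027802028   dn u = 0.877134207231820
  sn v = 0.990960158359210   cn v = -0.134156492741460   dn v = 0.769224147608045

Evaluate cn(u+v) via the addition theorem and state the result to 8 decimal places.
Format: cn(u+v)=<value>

cn(u+v)=-0.52804720

m = k² = 0.415777356864
D = 1 − m·sn²u·sn²v = 0.7735153885328409
cn(u+v) = (cn u·cn v − sn u·sn v·dn u·dn v)/D = -0.4084526356083063/0.7735153885328409 = -0.5280472006937516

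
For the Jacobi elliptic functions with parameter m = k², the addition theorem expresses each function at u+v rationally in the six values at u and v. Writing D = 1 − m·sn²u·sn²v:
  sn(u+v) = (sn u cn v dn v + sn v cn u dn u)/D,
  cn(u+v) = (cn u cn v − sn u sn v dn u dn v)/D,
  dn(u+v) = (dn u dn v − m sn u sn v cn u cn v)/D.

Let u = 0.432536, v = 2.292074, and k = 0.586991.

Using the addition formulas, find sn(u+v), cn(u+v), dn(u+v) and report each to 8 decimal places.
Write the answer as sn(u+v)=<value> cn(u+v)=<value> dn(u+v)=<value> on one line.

sn u = 0.4151174954539897, cn u = 0.9097678082719826, dn u = 0.9698581428087863
sn v = 0.8988183869750216, cn v = -0.4383212374909758, dn v = 0.8494939845808934
m = k² = 0.344558434081
D = 1 − m·sn²u·sn²v = 0.9520323042904477
sn(u+v) = (sn u·cn v·dn v + sn v·cn u·dn u)/D = 0.6384990338112595/0.9520323042904477 = 0.6706695045260408
cn(u+v) = (cn u·cn v − sn u·sn v·dn u·dn v)/D = -0.7061759640731676/0.9520323042904477 = -0.7417563047920758
dn(u+v) = (dn u·dn v − m·sn u·sn v·cn u·cn v)/D = 0.8751546011270052/0.9520323042904477 = 0.9192488502575133

sn(u+v)=0.67066950 cn(u+v)=-0.74175630 dn(u+v)=0.91924885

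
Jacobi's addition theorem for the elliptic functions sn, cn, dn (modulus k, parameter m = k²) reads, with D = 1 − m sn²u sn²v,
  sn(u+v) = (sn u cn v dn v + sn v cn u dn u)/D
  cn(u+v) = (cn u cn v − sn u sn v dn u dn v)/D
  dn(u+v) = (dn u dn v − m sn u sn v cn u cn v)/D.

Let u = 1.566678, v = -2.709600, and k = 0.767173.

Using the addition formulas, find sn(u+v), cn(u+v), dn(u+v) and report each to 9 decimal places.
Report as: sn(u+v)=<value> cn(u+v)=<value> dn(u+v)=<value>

sn u = 0.9711066273830679, cn u = 0.238646010343109, dn u = 0.6670568872490835
sn v = -0.866176411160564, cn v = -0.4997383562915754, dn v = 0.7472819011492422
m = k² = 0.588554411929
D = 1 − m·sn²u·sn²v = 0.5835784846718346
sn(u+v) = (sn u·cn v·dn v + sn v·cn u·dn u)/D = -0.5005423565390136/0.5835784846718346 = -0.8577121495842759
cn(u+v) = (cn u·cn v − sn u·sn v·dn u·dn v)/D = 0.3000353263904863/0.5835784846718346 = 0.5141302057412313
dn(u+v) = (dn u·dn v − m·sn u·sn v·cn u·cn v)/D = 0.4394381245774053/0.5835784846718346 = 0.7530060413802196

sn(u+v)=-0.857712150 cn(u+v)=0.514130206 dn(u+v)=0.753006041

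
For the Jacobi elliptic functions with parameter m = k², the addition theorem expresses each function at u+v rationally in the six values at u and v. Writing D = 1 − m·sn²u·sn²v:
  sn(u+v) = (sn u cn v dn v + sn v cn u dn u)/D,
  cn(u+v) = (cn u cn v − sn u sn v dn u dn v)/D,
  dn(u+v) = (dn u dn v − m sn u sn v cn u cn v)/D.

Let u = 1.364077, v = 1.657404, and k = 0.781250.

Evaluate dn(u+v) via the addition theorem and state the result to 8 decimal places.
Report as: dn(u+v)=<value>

dn(u+v)=0.81415643

sn u = 0.9264933568616213, cn u = 0.3763111208711277, dn u = 0.6899857670258813
sn v = 0.9817726339047511, cn v = 0.1900591889799797, dn v = 0.6416353005854286
m = k² = 0.6103515625
D = 1 − m·sn²u·sn²v = 0.4950056434870323
dn(u+v) = (dn u·dn v − m·sn u·sn v·cn u·cn v)/D = 0.4030120292301909/0.4950056434870323 = 0.8141564334321547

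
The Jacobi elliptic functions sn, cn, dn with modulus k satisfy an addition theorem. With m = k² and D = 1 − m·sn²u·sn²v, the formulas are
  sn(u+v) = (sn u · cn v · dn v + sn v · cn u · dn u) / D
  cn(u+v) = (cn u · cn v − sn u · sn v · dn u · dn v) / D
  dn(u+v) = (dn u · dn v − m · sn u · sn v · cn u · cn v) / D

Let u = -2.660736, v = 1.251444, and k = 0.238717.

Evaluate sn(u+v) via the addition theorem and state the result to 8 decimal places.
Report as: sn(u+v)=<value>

sn u = -0.5018984896039554, cn u = -0.8649265322171984, dn u = 0.9927966338205914
sn v = 0.9450859660691073, cn v = 0.3268218425063144, dn v = 0.9742181435786235
m = k² = 0.056985806089
D = 1 − m·sn²u·sn²v = 0.9871784331271316
sn(u+v) = (sn u·cn v·dn v + sn v·cn u·dn u)/D = -0.9713440355876136/0.9871784331271316 = -0.9839599438073635

sn(u+v)=-0.98395994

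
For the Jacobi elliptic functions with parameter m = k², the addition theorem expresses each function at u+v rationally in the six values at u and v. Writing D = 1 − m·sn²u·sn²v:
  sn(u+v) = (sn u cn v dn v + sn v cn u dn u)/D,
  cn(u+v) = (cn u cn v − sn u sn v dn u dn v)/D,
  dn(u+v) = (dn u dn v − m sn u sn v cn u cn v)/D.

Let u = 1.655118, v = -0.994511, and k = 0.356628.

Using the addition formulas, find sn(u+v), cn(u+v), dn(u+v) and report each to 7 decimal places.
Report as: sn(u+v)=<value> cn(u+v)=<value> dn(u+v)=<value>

sn(u+v)=0.6091734 cn(u+v)=0.7930370 dn(u+v)=0.9761164

sn u = 0.999595269778066, cn u = -0.02844813943504066, dn u = 0.9343015566825636
sn v = -0.8290723429063858, cn v = 0.5591413508476334, dn v = 0.9552900123836016
m = k² = 0.127183530384
D = 1 − m·sn²u·sn²v = 0.9126497572749124
sn(u+v) = (sn u·cn v·dn v + sn v·cn u·dn u)/D = 0.5559619951725436/0.9126497572749124 = 0.6091734433070958
cn(u+v) = (cn u·cn v − sn u·sn v·dn u·dn v)/D = 0.7237650443187492/0.9126497572749124 = 0.7930370205541331
dn(u+v) = (dn u·dn v − m·sn u·sn v·cn u·cn v)/D = 0.8908523706941944/0.9126497572749124 = 0.9761163727848864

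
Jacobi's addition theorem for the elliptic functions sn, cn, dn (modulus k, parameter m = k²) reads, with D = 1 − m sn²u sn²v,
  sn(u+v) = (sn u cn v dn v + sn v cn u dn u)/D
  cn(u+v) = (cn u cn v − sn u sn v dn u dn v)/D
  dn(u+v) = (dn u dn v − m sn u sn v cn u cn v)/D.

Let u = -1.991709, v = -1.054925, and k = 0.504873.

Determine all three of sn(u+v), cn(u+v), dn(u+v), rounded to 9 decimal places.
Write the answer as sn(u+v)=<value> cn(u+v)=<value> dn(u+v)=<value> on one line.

sn(u+v)=-0.322810088 cn(u+v)=-0.946463759 dn(u+v)=0.986629687

sn u = -0.9656628100000317, cn u = -0.2597986477694651, dn u = 0.8731022825240841
sn v = -0.8495645020294359, cn v = 0.5274847456481339, dn v = 0.9033414440315798
m = k² = 0.254896746129
D = 1 − m·sn²u·sn²v = 0.8284431675995414
sn(u+v) = (sn u·cn v·dn v + sn v·cn u·dn u)/D = -0.2674298117549913/0.8284431675995414 = -0.3228100879024491
cn(u+v) = (cn u·cn v − sn u·sn v·dn u·dn v)/D = -0.7840914345451375/0.8284431675995414 = -0.9464637590253591
dn(u+v) = (dn u·dn v − m·sn u·sn v·cn u·cn v)/D = 0.8173666233401734/0.8284431675995414 = 0.9866296872343544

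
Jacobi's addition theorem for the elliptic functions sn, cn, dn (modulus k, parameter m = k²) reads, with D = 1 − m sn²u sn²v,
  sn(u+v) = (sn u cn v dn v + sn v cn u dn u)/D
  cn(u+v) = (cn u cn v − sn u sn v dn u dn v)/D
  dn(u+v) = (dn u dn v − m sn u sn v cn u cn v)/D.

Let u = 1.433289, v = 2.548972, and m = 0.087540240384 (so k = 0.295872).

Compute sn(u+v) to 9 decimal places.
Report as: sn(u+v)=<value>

sn(u+v)=-0.690686587

sn u = 0.9862563145709274, cn u = 0.1652225225838532, dn u = 0.9564776397227915
sn v = 0.6139533436507052, cn v = -0.7893423159948535, dn v = 0.983362951750725
m = k² = 0.087540240384
D = 1 − m·sn²u·sn²v = 0.9679034712148537
sn(u+v) = (sn u·cn v·dn v + sn v·cn u·dn u)/D = -0.6685179449154975/0.9679034712148537 = -0.6906865868312408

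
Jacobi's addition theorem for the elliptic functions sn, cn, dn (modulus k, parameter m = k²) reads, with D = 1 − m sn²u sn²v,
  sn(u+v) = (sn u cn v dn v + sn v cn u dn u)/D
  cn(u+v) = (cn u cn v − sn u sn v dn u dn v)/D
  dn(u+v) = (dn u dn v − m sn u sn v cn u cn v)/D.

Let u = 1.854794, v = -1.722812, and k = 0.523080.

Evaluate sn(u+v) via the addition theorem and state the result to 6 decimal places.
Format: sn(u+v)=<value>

sn u = 0.9911522087760647, cn u = -0.1327301738050857, dn u = 0.855106794568368
sn v = -0.9997900806437387, cn v = -0.02048889080420293, dn v = 0.8523509692262537
m = k² = 0.2736126864
D = 1 − m·sn²u·sn²v = 0.7313204677148556
sn(u+v) = (sn u·cn v·dn v + sn v·cn u·dn u)/D = 0.09616543740421742/0.7313204677148556 = 0.1314956187465994

sn(u+v)=0.131496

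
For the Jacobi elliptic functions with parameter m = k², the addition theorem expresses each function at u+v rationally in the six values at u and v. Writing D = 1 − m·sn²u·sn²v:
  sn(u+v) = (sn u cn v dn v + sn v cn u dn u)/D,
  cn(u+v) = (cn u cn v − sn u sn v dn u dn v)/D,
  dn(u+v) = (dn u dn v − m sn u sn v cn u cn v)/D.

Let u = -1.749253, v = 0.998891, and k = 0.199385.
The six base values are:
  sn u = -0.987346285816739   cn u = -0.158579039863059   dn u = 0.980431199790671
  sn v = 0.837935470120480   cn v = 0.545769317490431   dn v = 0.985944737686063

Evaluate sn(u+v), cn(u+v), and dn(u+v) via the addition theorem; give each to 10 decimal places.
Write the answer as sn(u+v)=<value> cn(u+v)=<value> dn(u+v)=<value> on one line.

m = k² = 0.039754378225
D = 1 − m·sn²u·sn²v = 0.972788962039387
sn(u+v) = (sn u·cn v·dn v + sn v·cn u·dn u)/D = -0.6615681630545844/0.972788962039387 = -0.6800736736030095
cn(u+v) = (cn u·cn v − sn u·sn v·dn u·dn v)/D = 0.7131941743300002/0.972788962039387 = 0.7331437774898641
dn(u+v) = (dn u·dn v − m·sn u·sn v·cn u·cn v)/D = 0.9638044247518109/0.972788962039387 = 0.9907641455257257

sn(u+v)=-0.6800736736 cn(u+v)=0.7331437775 dn(u+v)=0.9907641455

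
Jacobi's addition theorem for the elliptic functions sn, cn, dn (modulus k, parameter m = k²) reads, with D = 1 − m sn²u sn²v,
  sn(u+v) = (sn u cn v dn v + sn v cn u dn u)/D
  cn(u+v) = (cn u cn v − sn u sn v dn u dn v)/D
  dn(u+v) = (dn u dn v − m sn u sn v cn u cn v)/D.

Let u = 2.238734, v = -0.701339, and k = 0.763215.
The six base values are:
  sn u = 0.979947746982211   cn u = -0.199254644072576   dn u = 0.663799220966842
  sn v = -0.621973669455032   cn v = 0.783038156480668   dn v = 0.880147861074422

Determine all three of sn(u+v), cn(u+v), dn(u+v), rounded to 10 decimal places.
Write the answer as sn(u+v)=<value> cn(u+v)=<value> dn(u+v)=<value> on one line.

m = k² = 0.582497136225
D = 1 − m·sn²u·sn²v = 0.7836067889233029
sn(u+v) = (sn u·cn v·dn v + sn v·cn u·dn u)/D = 0.7576349547702595/0.7836067889233029 = 0.9668560373389191
cn(u+v) = (cn u·cn v − sn u·sn v·dn u·dn v)/D = 0.2000721743695426/0.7836067889233029 = 0.2553221554453953
dn(u+v) = (dn u·dn v − m·sn u·sn v·cn u·cn v)/D = 0.5288478007446786/0.7836067889233029 = 0.6748892534115611

sn(u+v)=0.9668560373 cn(u+v)=0.2553221554 dn(u+v)=0.6748892534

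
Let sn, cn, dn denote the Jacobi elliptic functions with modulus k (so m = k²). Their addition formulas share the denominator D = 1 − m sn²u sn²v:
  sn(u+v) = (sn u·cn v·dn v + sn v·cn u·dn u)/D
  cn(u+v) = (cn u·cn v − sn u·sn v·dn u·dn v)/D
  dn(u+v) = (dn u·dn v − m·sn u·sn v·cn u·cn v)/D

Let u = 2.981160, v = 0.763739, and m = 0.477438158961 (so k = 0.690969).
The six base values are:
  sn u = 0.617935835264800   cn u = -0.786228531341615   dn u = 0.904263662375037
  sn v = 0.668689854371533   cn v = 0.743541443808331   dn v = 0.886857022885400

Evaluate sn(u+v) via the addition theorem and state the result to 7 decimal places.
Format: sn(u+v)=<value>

sn(u+v)=-0.0739636

m = k² = 0.477438158961
D = 1 − m·sn²u·sn²v = 0.9184820297016114
sn(u+v) = (sn u·cn v·dn v + sn v·cn u·dn u)/D = -0.06793420005527282/0.9184820297016114 = -0.07396355928416227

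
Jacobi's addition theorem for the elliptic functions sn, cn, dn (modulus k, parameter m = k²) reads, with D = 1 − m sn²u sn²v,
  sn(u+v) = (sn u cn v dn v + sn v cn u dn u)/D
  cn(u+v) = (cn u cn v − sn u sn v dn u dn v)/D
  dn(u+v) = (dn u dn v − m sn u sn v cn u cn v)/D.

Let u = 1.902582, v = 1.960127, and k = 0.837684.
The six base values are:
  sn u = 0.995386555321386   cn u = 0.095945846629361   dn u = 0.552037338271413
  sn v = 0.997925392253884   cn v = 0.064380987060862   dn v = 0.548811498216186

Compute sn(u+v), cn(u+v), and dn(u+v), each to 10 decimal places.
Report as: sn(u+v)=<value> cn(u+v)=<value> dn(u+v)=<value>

sn(u+v)=0.2861446750 cn(u+v)=-0.9581864249 dn(u+v)=0.9708472988

m = k² = 0.701714483856
D = 1 − m·sn²u·sn²v = 0.307626992363519
sn(u+v) = (sn u·cn v·dn v + sn v·cn u·dn u)/D = 0.08802582576603873/0.307626992363519 = 0.2861446750486047
cn(u+v) = (cn u·cn v − sn u·sn v·dn u·dn v)/D = -0.2947640080281709/0.307626992363519 = -0.9581864249410594
dn(u+v) = (dn u·dn v − m·sn u·sn v·cn u·cn v)/D = 0.2986588345794276/0.307626992363519 = 0.9708472988173489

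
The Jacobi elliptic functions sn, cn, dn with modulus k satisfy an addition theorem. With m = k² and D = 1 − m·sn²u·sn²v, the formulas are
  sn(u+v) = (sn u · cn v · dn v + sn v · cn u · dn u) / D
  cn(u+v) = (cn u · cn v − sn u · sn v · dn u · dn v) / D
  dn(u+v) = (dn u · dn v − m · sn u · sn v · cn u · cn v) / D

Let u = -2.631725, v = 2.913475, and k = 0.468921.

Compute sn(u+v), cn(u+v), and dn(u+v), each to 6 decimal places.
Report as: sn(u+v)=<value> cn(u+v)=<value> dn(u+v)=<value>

sn(u+v)=0.277263 cn(u+v)=0.960794 dn(u+v)=0.991512

sn u = -0.6412613241557373, cn u = -0.7673225619920415, dn u = 0.9537184951056521
sn v = 0.4108428677027874, cn v = -0.9117061687066453, dn v = 0.9812669769315812
m = k² = 0.219886904241
D = 1 − m·sn²u·sn²v = 0.9847376656342133
sn(u+v) = (sn u·cn v·dn v + sn v·cn u·dn u)/D = 0.273030991091811/0.9847376656342133 = 0.2772626666168673
cn(u+v) = (cn u·cn v − sn u·sn v·dn u·dn v)/D = 0.9461301961263805/0.9847376656342133 = 0.9607941578197194
dn(u+v) = (dn u·dn v − m·sn u·sn v·cn u·cn v)/D = 0.9763793310415337/0.9847376656342133 = 0.9915121205531459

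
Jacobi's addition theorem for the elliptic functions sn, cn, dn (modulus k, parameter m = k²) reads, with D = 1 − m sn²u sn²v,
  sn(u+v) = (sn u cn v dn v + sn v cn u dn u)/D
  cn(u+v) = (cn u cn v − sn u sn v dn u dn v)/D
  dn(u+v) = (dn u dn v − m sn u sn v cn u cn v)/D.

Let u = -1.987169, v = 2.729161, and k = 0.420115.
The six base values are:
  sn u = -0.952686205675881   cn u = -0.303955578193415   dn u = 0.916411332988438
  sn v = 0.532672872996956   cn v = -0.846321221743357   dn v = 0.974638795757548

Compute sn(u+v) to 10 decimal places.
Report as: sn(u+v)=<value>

m = k² = 0.176496613225
D = 1 − m·sn²u·sn²v = 0.9545475507246727
sn(u+v) = (sn u·cn v·dn v + sn v·cn u·dn u)/D = 0.6374552157379916/0.9545475507246727 = 0.6678087595050125

sn(u+v)=0.6678087595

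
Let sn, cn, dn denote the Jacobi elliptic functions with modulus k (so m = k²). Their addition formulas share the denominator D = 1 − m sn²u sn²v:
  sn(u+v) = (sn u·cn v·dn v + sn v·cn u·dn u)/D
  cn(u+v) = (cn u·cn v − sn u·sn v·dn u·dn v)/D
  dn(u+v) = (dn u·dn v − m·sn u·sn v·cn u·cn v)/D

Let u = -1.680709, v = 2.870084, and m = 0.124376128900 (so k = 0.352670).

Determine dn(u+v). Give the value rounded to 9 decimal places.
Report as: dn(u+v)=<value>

sn u = -0.9985613415997438, cn u = -0.05362133029419991, dn u = 0.9359388244961672
sn v = 0.3668348451132519, cn v = -0.930286083100643, dn v = 0.9915961766339117
m = k² = 0.1243761289
D = 1 − m·sn²u·sn²v = 0.9833111005897272
dn(u+v) = (dn u·dn v − m·sn u·sn v·cn u·cn v)/D = 0.930346030433071/0.9833111005897272 = 0.9461359989479513

dn(u+v)=0.946135999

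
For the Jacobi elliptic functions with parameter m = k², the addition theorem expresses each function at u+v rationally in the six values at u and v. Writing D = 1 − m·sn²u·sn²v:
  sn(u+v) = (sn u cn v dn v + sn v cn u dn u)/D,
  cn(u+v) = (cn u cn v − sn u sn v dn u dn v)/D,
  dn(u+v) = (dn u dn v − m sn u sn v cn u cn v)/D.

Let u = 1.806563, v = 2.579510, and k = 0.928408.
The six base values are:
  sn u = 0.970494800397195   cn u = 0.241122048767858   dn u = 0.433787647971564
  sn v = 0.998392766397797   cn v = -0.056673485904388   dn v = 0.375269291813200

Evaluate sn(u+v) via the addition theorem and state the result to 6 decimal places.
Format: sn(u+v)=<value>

m = k² = 0.861941414464
D = 1 − m·sn²u·sn²v = 0.1907792217883326
sn(u+v) = (sn u·cn v·dn v + sn v·cn u·dn u)/D = 0.08378734890109687/0.1907792217883326 = 0.4391848761919052

sn(u+v)=0.439185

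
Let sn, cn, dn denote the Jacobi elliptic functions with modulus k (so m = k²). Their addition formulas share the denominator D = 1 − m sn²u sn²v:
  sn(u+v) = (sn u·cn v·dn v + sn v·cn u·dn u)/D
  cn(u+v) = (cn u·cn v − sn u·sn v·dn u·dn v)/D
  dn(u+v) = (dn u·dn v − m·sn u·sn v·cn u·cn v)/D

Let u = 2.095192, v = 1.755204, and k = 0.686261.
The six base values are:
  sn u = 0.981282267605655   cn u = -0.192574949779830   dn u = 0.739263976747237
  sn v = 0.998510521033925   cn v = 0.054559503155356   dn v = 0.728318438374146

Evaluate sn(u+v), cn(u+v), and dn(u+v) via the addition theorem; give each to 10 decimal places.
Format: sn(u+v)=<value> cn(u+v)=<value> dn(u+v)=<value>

sn(u+v)=-0.1882936305 cn(u+v)=-0.9821127780 dn(u+v)=0.9916161353

m = k² = 0.470954160121
D = 1 − m·sn²u·sn²v = 0.5478611452062432
sn(u+v) = (sn u·cn v·dn v + sn v·cn u·dn u)/D = -0.1031587640579742/0.5478611452062432 = -0.1882936305314004
cn(u+v) = (cn u·cn v − sn u·sn v·dn u·dn v)/D = -0.5380614312740948/0.5478611452062432 = -0.9821127779951264
dn(u+v) = (dn u·dn v − m·sn u·sn v·cn u·cn v)/D = 0.5432679515016619/0.5478611452062432 = 0.9916161353204704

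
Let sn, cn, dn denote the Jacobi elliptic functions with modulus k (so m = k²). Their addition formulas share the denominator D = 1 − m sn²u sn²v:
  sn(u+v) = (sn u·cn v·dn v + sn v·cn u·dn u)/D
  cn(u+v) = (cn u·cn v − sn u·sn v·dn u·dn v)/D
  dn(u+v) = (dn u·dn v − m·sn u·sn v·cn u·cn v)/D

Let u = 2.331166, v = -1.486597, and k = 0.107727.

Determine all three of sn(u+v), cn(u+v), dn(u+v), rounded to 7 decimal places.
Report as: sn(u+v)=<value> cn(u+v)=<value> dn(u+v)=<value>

sn u = 0.7302383725765699, cn u = -0.6831924466917961, dn u = 0.9969009977004363
sn v = -0.9961066192280344, cn v = 0.08815669645634236, dn v = 0.994225871597207
m = k² = 0.011605106529
D = 1 − m·sn²u·sn²v = 0.9938596930110275
sn(u+v) = (sn u·cn v·dn v + sn v·cn u·dn u)/D = 0.7424272372286695/0.9938596930110275 = 0.7470141333324318
cn(u+v) = (cn u·cn v − sn u·sn v·dn u·dn v)/D = 0.6607260300706934/0.9938596930110275 = 0.6648081562387722
dn(u+v) = (dn u·dn v − m·sn u·sn v·cn u·cn v)/D = 0.9906363487841799/0.9938596930110275 = 0.9967567411682809

sn(u+v)=0.7470141 cn(u+v)=0.6648082 dn(u+v)=0.9967567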